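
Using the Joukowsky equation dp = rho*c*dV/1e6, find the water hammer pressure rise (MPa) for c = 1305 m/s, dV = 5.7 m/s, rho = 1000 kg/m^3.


dp = 1000 * 1305 * 5.7 / 1e6 = 7.4385 MPa


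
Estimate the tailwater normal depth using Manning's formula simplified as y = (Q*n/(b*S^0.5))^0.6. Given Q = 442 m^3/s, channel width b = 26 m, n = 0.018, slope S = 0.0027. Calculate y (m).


y = (442 * 0.018 / (26 * 0.0027^0.5))^0.6 = 2.8975 m


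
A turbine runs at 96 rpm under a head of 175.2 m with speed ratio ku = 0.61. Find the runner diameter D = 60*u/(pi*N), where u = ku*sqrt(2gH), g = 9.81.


u = 0.61 * sqrt(2*9.81*175.2) = 35.7640 m/s
D = 60 * 35.7640 / (pi * 96) = 7.1150 m


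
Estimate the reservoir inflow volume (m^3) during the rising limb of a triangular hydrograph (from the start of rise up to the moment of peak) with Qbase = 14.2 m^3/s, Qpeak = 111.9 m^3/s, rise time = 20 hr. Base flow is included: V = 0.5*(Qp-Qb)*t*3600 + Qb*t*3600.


V = 0.5*(111.9 - 14.2)*20*3600 + 14.2*20*3600 = 4.5396e+06 m^3


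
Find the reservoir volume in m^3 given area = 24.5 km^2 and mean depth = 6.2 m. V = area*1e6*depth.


V = 24.5 * 1e6 * 6.2 = 1.5190e+08 m^3


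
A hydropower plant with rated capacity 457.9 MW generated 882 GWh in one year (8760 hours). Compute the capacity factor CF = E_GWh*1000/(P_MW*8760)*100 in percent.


CF = 882 * 1000 / (457.9 * 8760) * 100 = 21.9884 %


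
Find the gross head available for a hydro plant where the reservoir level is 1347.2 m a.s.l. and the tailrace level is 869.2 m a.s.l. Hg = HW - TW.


Hg = 1347.2 - 869.2 = 478.0000 m


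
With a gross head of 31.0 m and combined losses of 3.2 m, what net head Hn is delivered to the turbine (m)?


Hn = 31.0 - 3.2 = 27.8000 m


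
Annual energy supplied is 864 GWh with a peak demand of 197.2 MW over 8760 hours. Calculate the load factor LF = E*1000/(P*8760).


LF = 864 * 1000 / (197.2 * 8760) = 0.5002


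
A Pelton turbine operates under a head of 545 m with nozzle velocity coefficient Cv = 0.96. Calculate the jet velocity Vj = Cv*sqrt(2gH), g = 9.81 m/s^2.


Vj = 0.96 * sqrt(2*9.81*545) = 99.2702 m/s


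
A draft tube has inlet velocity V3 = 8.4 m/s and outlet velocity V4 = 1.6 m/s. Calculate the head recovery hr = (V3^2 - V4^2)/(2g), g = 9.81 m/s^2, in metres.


hr = (8.4^2 - 1.6^2) / (2*9.81) = 3.4659 m


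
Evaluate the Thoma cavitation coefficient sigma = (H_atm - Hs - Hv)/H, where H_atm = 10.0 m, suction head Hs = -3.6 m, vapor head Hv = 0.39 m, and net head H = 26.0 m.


sigma = (10.0 - (-3.6) - 0.39) / 26.0 = 0.5081


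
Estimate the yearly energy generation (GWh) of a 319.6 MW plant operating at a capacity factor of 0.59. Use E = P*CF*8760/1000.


E = 319.6 * 0.59 * 8760 / 1000 = 1651.8206 GWh


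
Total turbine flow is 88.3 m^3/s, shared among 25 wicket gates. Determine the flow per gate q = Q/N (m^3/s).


q = 88.3 / 25 = 3.5320 m^3/s


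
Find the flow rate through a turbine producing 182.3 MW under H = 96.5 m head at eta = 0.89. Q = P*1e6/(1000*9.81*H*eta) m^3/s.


Q = 182.3 * 1e6 / (1000 * 9.81 * 96.5 * 0.89) = 216.3716 m^3/s


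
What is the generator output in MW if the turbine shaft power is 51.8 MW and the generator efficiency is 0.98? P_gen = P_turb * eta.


P_gen = 51.8 * 0.98 = 50.7640 MW


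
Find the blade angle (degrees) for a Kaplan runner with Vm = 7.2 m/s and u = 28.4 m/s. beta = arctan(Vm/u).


beta = arctan(7.2 / 28.4) = 14.2260 degrees


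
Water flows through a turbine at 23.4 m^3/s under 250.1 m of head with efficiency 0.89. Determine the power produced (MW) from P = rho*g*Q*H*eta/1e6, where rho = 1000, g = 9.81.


P = 1000 * 9.81 * 23.4 * 250.1 * 0.89 / 1e6 = 51.0962 MW


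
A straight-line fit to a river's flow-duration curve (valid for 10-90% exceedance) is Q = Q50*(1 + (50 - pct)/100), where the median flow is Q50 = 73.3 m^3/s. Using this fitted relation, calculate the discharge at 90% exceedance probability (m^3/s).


Q = 73.3 * (1 + (50 - 90)/100) = 43.9800 m^3/s


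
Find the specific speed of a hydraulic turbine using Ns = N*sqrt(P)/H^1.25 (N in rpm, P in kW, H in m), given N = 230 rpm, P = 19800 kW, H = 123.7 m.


Ns = 230 * 19800^0.5 / 123.7^1.25 = 78.4510


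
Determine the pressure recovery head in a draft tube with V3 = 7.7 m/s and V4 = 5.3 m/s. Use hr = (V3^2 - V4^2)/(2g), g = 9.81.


hr = (7.7^2 - 5.3^2) / (2*9.81) = 1.5902 m


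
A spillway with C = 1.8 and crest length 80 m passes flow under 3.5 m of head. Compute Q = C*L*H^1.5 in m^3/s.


Q = 1.8 * 80 * 3.5^1.5 = 942.8977 m^3/s


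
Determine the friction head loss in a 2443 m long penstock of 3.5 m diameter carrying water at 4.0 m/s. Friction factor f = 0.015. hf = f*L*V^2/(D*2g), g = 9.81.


hf = 0.015 * 2443 * 4.0^2 / (3.5 * 2 * 9.81) = 8.5382 m


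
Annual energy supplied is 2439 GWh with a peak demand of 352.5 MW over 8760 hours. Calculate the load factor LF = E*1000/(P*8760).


LF = 2439 * 1000 / (352.5 * 8760) = 0.7899


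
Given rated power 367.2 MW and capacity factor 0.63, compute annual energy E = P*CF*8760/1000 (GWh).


E = 367.2 * 0.63 * 8760 / 1000 = 2026.5034 GWh


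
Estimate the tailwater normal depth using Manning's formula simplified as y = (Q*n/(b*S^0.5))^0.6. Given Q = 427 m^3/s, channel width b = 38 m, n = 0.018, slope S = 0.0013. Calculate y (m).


y = (427 * 0.018 / (38 * 0.0013^0.5))^0.6 = 2.8143 m


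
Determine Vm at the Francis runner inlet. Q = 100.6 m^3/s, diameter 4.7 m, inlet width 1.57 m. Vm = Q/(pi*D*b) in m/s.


Vm = 100.6 / (pi * 4.7 * 1.57) = 4.3396 m/s


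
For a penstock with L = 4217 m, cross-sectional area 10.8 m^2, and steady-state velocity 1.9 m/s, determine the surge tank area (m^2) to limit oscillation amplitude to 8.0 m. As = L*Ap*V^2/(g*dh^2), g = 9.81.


As = 4217 * 10.8 * 1.9^2 / (9.81 * 8.0^2) = 261.8699 m^2


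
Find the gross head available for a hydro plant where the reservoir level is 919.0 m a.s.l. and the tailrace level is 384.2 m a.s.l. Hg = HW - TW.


Hg = 919.0 - 384.2 = 534.8000 m


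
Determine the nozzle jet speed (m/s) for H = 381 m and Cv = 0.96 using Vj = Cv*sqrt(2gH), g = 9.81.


Vj = 0.96 * sqrt(2*9.81*381) = 83.0010 m/s


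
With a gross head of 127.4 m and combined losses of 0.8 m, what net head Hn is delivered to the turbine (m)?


Hn = 127.4 - 0.8 = 126.6000 m


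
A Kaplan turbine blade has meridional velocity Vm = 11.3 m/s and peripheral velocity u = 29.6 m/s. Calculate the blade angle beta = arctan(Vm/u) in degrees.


beta = arctan(11.3 / 29.6) = 20.8947 degrees


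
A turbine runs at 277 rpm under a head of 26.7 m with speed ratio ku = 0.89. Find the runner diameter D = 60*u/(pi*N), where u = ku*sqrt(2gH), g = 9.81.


u = 0.89 * sqrt(2*9.81*26.7) = 20.3702 m/s
D = 60 * 20.3702 / (pi * 277) = 1.4045 m


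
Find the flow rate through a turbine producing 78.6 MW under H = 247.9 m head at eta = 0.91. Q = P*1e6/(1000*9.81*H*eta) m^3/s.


Q = 78.6 * 1e6 / (1000 * 9.81 * 247.9 * 0.91) = 35.5169 m^3/s


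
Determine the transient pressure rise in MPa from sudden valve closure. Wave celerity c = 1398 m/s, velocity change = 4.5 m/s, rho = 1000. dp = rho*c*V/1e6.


dp = 1000 * 1398 * 4.5 / 1e6 = 6.2910 MPa


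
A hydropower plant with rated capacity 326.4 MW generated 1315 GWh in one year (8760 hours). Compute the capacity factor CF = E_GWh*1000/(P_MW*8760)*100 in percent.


CF = 1315 * 1000 / (326.4 * 8760) * 100 = 45.9909 %


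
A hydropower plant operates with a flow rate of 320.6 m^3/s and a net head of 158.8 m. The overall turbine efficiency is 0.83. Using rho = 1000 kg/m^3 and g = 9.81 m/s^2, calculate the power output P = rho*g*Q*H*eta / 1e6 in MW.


P = 1000 * 9.81 * 320.6 * 158.8 * 0.83 / 1e6 = 414.5349 MW


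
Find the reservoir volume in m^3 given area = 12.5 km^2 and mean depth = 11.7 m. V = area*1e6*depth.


V = 12.5 * 1e6 * 11.7 = 1.4625e+08 m^3


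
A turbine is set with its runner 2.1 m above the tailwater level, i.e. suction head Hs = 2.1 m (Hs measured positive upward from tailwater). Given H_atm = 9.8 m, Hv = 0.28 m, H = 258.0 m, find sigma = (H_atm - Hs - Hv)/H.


sigma = (9.8 - 2.1 - 0.28) / 258.0 = 0.0288


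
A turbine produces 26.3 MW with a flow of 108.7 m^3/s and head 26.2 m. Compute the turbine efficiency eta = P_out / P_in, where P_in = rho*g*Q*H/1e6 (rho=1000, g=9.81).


P_in = 1000 * 9.81 * 108.7 * 26.2 / 1e6 = 27.9383 MW
eta = 26.3 / 27.9383 = 0.9414


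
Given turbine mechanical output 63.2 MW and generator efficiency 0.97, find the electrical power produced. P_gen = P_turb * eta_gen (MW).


P_gen = 63.2 * 0.97 = 61.3040 MW


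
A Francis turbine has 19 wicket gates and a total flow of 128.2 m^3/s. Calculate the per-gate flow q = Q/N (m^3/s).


q = 128.2 / 19 = 6.7474 m^3/s


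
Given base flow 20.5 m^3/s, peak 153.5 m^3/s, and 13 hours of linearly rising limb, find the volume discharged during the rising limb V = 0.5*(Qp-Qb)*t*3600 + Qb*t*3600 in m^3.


V = 0.5*(153.5 - 20.5)*13*3600 + 20.5*13*3600 = 4.0716e+06 m^3


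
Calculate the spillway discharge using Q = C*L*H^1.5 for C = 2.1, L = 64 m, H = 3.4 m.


Q = 2.1 * 64 * 3.4^1.5 = 842.5926 m^3/s


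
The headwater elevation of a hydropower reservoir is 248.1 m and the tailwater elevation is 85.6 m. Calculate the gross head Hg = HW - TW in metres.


Hg = 248.1 - 85.6 = 162.5000 m


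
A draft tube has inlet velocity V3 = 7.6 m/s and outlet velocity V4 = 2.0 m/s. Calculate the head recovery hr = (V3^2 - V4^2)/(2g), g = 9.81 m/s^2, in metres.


hr = (7.6^2 - 2.0^2) / (2*9.81) = 2.7401 m


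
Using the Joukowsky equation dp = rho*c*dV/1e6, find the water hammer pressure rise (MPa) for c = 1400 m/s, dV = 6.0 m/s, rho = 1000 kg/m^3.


dp = 1000 * 1400 * 6.0 / 1e6 = 8.4000 MPa


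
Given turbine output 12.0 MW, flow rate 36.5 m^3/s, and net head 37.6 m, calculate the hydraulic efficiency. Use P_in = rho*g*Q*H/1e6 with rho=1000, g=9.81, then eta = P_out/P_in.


P_in = 1000 * 9.81 * 36.5 * 37.6 / 1e6 = 13.4632 MW
eta = 12.0 / 13.4632 = 0.8913


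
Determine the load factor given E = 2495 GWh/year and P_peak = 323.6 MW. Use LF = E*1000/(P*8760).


LF = 2495 * 1000 / (323.6 * 8760) = 0.8802


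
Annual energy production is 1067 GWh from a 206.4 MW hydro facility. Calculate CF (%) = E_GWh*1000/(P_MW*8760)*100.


CF = 1067 * 1000 / (206.4 * 8760) * 100 = 59.0134 %


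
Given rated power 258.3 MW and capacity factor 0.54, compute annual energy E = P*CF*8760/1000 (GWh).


E = 258.3 * 0.54 * 8760 / 1000 = 1221.8623 GWh


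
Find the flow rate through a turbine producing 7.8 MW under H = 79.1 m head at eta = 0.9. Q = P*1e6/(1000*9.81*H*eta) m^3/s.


Q = 7.8 * 1e6 / (1000 * 9.81 * 79.1 * 0.9) = 11.1688 m^3/s


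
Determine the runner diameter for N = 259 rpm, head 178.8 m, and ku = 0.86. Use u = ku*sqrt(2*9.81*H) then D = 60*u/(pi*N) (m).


u = 0.86 * sqrt(2*9.81*178.8) = 50.9368 m/s
D = 60 * 50.9368 / (pi * 259) = 3.7561 m


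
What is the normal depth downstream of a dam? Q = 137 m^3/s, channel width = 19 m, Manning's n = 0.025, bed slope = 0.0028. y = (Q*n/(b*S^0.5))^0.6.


y = (137 * 0.025 / (19 * 0.0028^0.5))^0.6 = 2.0864 m


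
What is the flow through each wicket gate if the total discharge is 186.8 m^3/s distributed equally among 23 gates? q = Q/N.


q = 186.8 / 23 = 8.1217 m^3/s


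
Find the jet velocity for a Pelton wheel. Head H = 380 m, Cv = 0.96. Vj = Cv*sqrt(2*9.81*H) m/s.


Vj = 0.96 * sqrt(2*9.81*380) = 82.8920 m/s


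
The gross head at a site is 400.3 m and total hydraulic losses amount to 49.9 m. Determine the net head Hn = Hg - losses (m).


Hn = 400.3 - 49.9 = 350.4000 m


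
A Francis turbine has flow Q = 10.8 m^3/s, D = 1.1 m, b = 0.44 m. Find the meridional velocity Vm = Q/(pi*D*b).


Vm = 10.8 / (pi * 1.1 * 0.44) = 7.1028 m/s


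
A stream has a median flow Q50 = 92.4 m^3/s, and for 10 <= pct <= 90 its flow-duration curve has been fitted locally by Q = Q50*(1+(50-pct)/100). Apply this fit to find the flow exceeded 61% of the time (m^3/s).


Q = 92.4 * (1 + (50 - 61)/100) = 82.2360 m^3/s


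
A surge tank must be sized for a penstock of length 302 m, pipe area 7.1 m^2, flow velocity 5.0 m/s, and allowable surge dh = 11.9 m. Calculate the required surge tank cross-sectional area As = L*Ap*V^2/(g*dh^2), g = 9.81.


As = 302 * 7.1 * 5.0^2 / (9.81 * 11.9^2) = 38.5871 m^2


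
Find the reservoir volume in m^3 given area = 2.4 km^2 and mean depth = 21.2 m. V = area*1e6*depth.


V = 2.4 * 1e6 * 21.2 = 5.0880e+07 m^3


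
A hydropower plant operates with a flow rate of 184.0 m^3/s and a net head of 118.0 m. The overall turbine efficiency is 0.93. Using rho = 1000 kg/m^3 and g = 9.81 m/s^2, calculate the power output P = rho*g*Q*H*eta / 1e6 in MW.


P = 1000 * 9.81 * 184.0 * 118.0 * 0.93 / 1e6 = 198.0851 MW


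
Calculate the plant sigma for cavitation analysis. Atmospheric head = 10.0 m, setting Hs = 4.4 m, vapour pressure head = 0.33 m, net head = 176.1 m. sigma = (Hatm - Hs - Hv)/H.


sigma = (10.0 - 4.4 - 0.33) / 176.1 = 0.0299


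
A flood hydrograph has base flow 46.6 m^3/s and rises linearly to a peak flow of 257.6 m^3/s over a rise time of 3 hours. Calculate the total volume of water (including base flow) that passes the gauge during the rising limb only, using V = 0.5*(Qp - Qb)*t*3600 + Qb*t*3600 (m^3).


V = 0.5*(257.6 - 46.6)*3*3600 + 46.6*3*3600 = 1.6427e+06 m^3


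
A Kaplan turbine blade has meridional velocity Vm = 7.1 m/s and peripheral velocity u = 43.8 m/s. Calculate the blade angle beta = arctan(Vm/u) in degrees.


beta = arctan(7.1 / 43.8) = 9.2076 degrees


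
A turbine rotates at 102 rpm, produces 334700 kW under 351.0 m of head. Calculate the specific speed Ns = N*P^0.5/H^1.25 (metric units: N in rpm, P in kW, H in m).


Ns = 102 * 334700^0.5 / 351.0^1.25 = 38.8413


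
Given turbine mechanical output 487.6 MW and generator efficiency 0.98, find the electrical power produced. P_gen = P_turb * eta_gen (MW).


P_gen = 487.6 * 0.98 = 477.8480 MW


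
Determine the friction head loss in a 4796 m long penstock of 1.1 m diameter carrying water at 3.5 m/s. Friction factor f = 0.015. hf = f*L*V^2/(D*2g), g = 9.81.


hf = 0.015 * 4796 * 3.5^2 / (1.1 * 2 * 9.81) = 40.8333 m


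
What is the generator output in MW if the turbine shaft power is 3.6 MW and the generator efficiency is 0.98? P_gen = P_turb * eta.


P_gen = 3.6 * 0.98 = 3.5280 MW


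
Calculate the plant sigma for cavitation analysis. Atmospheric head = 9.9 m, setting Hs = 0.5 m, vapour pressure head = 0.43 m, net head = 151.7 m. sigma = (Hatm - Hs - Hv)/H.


sigma = (9.9 - 0.5 - 0.43) / 151.7 = 0.0591


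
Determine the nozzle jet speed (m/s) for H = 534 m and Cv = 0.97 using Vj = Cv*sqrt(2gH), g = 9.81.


Vj = 0.97 * sqrt(2*9.81*534) = 99.2869 m/s


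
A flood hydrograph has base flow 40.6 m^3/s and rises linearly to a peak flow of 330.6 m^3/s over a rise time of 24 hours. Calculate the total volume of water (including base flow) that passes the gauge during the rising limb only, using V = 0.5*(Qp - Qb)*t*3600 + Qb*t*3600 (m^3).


V = 0.5*(330.6 - 40.6)*24*3600 + 40.6*24*3600 = 1.6036e+07 m^3


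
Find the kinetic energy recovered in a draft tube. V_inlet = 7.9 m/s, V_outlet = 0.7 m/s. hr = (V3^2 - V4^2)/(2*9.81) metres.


hr = (7.9^2 - 0.7^2) / (2*9.81) = 3.1560 m


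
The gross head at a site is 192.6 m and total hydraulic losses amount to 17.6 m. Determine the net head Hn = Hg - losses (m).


Hn = 192.6 - 17.6 = 175.0000 m


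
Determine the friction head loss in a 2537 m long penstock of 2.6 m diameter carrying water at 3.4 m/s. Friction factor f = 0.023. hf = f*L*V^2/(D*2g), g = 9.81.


hf = 0.023 * 2537 * 3.4^2 / (2.6 * 2 * 9.81) = 13.2231 m


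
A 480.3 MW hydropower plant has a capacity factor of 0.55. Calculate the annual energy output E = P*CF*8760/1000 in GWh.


E = 480.3 * 0.55 * 8760 / 1000 = 2314.0854 GWh


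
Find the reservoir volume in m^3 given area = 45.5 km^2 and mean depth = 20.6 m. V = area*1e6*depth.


V = 45.5 * 1e6 * 20.6 = 9.3730e+08 m^3


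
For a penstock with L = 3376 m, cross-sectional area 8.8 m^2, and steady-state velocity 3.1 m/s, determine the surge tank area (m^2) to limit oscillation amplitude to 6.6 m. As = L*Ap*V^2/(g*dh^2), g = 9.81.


As = 3376 * 8.8 * 3.1^2 / (9.81 * 6.6^2) = 668.1156 m^2


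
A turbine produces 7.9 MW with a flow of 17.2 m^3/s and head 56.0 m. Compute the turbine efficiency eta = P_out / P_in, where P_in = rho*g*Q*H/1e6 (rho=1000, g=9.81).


P_in = 1000 * 9.81 * 17.2 * 56.0 / 1e6 = 9.4490 MW
eta = 7.9 / 9.4490 = 0.8361


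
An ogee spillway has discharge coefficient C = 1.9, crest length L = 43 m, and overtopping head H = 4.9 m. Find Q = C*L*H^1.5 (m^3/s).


Q = 1.9 * 43 * 4.9^1.5 = 886.1682 m^3/s


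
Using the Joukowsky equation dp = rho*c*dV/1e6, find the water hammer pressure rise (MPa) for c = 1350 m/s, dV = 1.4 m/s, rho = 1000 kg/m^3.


dp = 1000 * 1350 * 1.4 / 1e6 = 1.8900 MPa


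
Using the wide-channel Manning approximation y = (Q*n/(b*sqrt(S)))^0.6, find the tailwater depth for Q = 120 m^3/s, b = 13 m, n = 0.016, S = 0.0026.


y = (120 * 0.016 / (13 * 0.0026^0.5))^0.6 = 1.8929 m


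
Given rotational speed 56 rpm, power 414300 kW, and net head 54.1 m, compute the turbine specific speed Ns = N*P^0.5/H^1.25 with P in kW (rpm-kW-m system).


Ns = 56 * 414300^0.5 / 54.1^1.25 = 245.6682


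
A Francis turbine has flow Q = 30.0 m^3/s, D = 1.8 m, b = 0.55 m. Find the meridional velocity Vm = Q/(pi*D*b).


Vm = 30.0 / (pi * 1.8 * 0.55) = 9.6458 m/s


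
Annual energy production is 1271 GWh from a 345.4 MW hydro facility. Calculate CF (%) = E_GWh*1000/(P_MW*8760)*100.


CF = 1271 * 1000 / (345.4 * 8760) * 100 = 42.0068 %


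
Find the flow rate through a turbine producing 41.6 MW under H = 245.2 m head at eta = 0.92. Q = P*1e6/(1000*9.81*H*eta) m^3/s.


Q = 41.6 * 1e6 / (1000 * 9.81 * 245.2 * 0.92) = 18.7982 m^3/s


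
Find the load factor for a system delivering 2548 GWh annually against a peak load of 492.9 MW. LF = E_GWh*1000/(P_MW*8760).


LF = 2548 * 1000 / (492.9 * 8760) = 0.5901


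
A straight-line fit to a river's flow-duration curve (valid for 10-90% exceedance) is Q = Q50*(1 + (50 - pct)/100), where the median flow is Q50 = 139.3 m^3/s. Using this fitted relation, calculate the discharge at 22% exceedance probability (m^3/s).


Q = 139.3 * (1 + (50 - 22)/100) = 178.3040 m^3/s


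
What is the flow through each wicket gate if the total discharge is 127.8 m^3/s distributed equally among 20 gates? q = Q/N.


q = 127.8 / 20 = 6.3900 m^3/s


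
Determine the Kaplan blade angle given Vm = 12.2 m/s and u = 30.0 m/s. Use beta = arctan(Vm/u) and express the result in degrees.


beta = arctan(12.2 / 30.0) = 22.1299 degrees


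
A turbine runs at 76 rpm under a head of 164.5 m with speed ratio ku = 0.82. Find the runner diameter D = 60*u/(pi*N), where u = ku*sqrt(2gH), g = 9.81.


u = 0.82 * sqrt(2*9.81*164.5) = 46.5850 m/s
D = 60 * 46.5850 / (pi * 76) = 11.7067 m


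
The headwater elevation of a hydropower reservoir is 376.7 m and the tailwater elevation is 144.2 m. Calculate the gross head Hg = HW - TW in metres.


Hg = 376.7 - 144.2 = 232.5000 m


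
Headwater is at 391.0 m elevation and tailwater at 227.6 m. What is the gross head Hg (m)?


Hg = 391.0 - 227.6 = 163.4000 m


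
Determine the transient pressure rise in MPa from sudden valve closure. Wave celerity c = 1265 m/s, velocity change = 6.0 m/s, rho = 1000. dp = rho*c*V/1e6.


dp = 1000 * 1265 * 6.0 / 1e6 = 7.5900 MPa


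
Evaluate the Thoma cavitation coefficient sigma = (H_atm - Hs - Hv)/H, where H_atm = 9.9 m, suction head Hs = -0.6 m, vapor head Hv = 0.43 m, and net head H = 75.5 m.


sigma = (9.9 - (-0.6) - 0.43) / 75.5 = 0.1334


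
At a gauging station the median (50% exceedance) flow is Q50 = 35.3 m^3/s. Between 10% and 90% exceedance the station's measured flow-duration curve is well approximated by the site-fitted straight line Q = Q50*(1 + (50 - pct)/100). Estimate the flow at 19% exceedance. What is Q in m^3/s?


Q = 35.3 * (1 + (50 - 19)/100) = 46.2430 m^3/s


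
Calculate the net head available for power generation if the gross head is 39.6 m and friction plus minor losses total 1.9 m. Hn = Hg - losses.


Hn = 39.6 - 1.9 = 37.7000 m


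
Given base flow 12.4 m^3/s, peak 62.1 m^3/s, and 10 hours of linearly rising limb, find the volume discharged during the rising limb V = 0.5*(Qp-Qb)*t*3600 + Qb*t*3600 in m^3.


V = 0.5*(62.1 - 12.4)*10*3600 + 12.4*10*3600 = 1.3410e+06 m^3


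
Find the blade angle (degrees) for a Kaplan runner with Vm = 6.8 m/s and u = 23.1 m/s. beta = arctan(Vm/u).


beta = arctan(6.8 / 23.1) = 16.4030 degrees


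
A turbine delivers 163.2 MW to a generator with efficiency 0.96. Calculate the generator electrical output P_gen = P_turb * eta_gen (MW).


P_gen = 163.2 * 0.96 = 156.6720 MW


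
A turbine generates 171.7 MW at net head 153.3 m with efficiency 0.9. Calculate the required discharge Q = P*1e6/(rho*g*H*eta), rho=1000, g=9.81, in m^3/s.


Q = 171.7 * 1e6 / (1000 * 9.81 * 153.3 * 0.9) = 126.8576 m^3/s


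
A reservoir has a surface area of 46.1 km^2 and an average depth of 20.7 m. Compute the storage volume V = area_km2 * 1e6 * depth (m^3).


V = 46.1 * 1e6 * 20.7 = 9.5427e+08 m^3


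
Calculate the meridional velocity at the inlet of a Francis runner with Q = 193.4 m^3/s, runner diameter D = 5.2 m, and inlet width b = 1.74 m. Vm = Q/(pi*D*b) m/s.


Vm = 193.4 / (pi * 5.2 * 1.74) = 6.8038 m/s


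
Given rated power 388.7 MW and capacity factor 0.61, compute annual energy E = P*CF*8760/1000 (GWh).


E = 388.7 * 0.61 * 8760 / 1000 = 2077.0573 GWh


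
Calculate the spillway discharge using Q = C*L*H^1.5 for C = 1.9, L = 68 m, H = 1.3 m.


Q = 1.9 * 68 * 1.3^1.5 = 191.5039 m^3/s


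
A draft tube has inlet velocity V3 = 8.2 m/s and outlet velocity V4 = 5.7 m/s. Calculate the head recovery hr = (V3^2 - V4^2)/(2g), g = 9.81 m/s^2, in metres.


hr = (8.2^2 - 5.7^2) / (2*9.81) = 1.7712 m


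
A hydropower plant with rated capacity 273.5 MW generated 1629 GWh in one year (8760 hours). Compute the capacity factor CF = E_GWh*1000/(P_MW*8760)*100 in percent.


CF = 1629 * 1000 / (273.5 * 8760) * 100 = 67.9923 %


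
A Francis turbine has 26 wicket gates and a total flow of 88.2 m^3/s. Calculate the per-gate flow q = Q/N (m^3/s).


q = 88.2 / 26 = 3.3923 m^3/s


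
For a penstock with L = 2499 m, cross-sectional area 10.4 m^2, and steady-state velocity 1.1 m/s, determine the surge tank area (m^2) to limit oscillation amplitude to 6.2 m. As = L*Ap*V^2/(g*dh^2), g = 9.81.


As = 2499 * 10.4 * 1.1^2 / (9.81 * 6.2^2) = 83.3936 m^2


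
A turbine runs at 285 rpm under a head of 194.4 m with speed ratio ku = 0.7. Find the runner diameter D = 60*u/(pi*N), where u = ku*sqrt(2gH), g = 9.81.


u = 0.7 * sqrt(2*9.81*194.4) = 43.2310 m/s
D = 60 * 43.2310 / (pi * 285) = 2.8970 m


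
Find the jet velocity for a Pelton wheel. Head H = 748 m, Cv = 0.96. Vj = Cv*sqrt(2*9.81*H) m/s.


Vj = 0.96 * sqrt(2*9.81*748) = 116.2978 m/s


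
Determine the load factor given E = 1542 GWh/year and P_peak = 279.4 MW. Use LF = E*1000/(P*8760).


LF = 1542 * 1000 / (279.4 * 8760) = 0.6300


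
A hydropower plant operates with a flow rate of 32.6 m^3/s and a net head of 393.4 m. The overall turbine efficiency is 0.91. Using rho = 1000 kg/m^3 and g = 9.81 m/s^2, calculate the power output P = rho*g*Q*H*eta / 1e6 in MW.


P = 1000 * 9.81 * 32.6 * 393.4 * 0.91 / 1e6 = 114.4886 MW


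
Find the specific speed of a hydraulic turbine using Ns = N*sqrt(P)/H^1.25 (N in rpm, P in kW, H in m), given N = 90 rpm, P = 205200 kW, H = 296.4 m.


Ns = 90 * 205200^0.5 / 296.4^1.25 = 33.1500


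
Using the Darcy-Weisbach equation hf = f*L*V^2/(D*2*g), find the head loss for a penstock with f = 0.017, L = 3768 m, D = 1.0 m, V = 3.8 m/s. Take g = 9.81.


hf = 0.017 * 3768 * 3.8^2 / (1.0 * 2 * 9.81) = 47.1442 m


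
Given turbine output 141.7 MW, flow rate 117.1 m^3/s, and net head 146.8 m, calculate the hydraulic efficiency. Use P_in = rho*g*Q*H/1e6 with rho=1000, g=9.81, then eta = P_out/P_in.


P_in = 1000 * 9.81 * 117.1 * 146.8 / 1e6 = 168.6366 MW
eta = 141.7 / 168.6366 = 0.8403


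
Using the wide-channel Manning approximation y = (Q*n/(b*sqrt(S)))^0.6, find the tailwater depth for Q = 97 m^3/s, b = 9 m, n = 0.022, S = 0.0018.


y = (97 * 0.022 / (9 * 0.0018^0.5))^0.6 = 2.8080 m


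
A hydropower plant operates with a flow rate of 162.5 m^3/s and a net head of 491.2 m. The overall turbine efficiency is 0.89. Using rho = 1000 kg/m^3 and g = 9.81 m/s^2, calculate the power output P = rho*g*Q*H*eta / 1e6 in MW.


P = 1000 * 9.81 * 162.5 * 491.2 * 0.89 / 1e6 = 696.9004 MW


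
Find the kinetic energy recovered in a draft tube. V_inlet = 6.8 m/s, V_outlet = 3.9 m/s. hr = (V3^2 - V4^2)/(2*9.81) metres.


hr = (6.8^2 - 3.9^2) / (2*9.81) = 1.5815 m


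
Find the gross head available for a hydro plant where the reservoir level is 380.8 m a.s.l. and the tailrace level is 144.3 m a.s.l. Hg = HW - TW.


Hg = 380.8 - 144.3 = 236.5000 m


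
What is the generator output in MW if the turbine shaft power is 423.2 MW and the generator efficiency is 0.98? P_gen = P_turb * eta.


P_gen = 423.2 * 0.98 = 414.7360 MW


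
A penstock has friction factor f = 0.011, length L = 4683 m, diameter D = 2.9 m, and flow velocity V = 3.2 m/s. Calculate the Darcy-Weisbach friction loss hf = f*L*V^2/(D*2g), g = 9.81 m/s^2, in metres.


hf = 0.011 * 4683 * 3.2^2 / (2.9 * 2 * 9.81) = 9.2709 m


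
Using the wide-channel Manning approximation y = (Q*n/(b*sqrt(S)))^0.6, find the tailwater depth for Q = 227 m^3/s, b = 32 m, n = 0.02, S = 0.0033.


y = (227 * 0.02 / (32 * 0.0033^0.5))^0.6 = 1.7202 m


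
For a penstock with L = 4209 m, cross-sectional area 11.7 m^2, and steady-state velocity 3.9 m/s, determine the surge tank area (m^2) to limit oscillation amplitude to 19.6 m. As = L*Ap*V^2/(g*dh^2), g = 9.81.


As = 4209 * 11.7 * 3.9^2 / (9.81 * 19.6^2) = 198.7526 m^2


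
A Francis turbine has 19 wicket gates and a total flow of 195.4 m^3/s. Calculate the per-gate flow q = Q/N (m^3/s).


q = 195.4 / 19 = 10.2842 m^3/s


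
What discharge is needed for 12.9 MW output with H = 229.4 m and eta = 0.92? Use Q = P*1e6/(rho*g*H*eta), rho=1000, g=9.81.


Q = 12.9 * 1e6 / (1000 * 9.81 * 229.4 * 0.92) = 6.2307 m^3/s


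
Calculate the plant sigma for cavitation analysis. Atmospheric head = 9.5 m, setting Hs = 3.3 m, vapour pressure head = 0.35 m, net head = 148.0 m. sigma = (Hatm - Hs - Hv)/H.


sigma = (9.5 - 3.3 - 0.35) / 148.0 = 0.0395


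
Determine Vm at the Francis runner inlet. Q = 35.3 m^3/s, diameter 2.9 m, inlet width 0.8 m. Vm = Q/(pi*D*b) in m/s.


Vm = 35.3 / (pi * 2.9 * 0.8) = 4.8432 m/s


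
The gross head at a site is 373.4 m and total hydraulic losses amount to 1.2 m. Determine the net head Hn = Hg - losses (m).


Hn = 373.4 - 1.2 = 372.2000 m


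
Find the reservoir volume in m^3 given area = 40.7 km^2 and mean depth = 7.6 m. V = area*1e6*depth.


V = 40.7 * 1e6 * 7.6 = 3.0932e+08 m^3


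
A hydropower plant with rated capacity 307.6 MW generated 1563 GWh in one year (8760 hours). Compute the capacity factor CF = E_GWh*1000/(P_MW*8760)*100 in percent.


CF = 1563 * 1000 / (307.6 * 8760) * 100 = 58.0054 %


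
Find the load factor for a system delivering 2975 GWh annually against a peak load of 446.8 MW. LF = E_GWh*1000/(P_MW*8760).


LF = 2975 * 1000 / (446.8 * 8760) = 0.7601


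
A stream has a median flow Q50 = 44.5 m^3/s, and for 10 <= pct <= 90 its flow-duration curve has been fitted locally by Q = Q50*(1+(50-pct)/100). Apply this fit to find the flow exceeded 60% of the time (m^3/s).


Q = 44.5 * (1 + (50 - 60)/100) = 40.0500 m^3/s


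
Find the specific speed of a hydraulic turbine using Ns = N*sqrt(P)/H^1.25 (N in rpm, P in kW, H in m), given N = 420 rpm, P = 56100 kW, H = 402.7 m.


Ns = 420 * 56100^0.5 / 402.7^1.25 = 55.1447


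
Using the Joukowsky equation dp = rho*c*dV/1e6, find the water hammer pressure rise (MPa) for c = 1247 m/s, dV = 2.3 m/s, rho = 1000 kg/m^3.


dp = 1000 * 1247 * 2.3 / 1e6 = 2.8681 MPa


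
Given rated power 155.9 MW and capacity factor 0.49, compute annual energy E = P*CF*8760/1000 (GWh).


E = 155.9 * 0.49 * 8760 / 1000 = 669.1852 GWh


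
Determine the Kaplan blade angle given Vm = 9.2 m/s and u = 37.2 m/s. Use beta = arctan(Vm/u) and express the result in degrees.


beta = arctan(9.2 / 37.2) = 13.8912 degrees


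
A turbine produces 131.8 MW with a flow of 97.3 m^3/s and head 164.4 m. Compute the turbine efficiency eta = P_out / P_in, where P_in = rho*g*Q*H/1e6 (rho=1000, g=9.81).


P_in = 1000 * 9.81 * 97.3 * 164.4 / 1e6 = 156.9219 MW
eta = 131.8 / 156.9219 = 0.8399


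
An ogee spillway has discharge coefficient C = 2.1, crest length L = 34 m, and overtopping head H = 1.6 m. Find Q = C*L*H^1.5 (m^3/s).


Q = 2.1 * 34 * 1.6^1.5 = 144.5034 m^3/s


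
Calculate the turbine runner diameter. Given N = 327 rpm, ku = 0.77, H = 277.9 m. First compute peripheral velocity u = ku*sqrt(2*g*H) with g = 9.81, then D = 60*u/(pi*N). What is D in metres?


u = 0.77 * sqrt(2*9.81*277.9) = 56.8571 m/s
D = 60 * 56.8571 / (pi * 327) = 3.3208 m


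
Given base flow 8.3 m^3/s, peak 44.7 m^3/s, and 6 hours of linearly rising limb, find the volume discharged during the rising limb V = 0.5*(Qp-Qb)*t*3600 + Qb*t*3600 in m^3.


V = 0.5*(44.7 - 8.3)*6*3600 + 8.3*6*3600 = 572400.0000 m^3


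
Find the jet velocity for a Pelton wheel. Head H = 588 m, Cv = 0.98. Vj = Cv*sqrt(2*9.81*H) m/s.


Vj = 0.98 * sqrt(2*9.81*588) = 105.2602 m/s


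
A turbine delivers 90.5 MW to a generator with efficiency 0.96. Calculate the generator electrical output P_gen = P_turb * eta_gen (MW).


P_gen = 90.5 * 0.96 = 86.8800 MW


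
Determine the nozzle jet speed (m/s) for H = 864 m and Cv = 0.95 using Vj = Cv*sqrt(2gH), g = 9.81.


Vj = 0.95 * sqrt(2*9.81*864) = 123.6887 m/s


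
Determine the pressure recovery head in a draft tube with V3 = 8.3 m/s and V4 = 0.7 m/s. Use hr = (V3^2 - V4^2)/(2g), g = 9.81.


hr = (8.3^2 - 0.7^2) / (2*9.81) = 3.4862 m


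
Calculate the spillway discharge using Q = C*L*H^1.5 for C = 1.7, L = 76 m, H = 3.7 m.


Q = 1.7 * 76 * 3.7^1.5 = 919.5283 m^3/s


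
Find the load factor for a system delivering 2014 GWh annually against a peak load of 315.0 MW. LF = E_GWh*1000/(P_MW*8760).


LF = 2014 * 1000 / (315.0 * 8760) = 0.7299


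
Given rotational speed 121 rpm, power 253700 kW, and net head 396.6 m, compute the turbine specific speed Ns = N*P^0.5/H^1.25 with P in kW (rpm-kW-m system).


Ns = 121 * 253700^0.5 / 396.6^1.25 = 34.4354


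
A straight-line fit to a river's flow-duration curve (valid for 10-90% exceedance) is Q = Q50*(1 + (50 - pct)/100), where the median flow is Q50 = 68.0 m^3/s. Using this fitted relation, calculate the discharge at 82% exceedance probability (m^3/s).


Q = 68.0 * (1 + (50 - 82)/100) = 46.2400 m^3/s


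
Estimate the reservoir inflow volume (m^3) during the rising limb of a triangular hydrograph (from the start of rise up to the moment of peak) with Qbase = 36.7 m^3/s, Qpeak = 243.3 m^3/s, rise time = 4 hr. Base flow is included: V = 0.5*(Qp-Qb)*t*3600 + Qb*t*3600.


V = 0.5*(243.3 - 36.7)*4*3600 + 36.7*4*3600 = 2.0160e+06 m^3


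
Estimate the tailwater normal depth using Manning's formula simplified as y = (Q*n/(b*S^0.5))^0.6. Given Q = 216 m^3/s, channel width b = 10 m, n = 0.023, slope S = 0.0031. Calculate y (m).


y = (216 * 0.023 / (10 * 0.0031^0.5))^0.6 = 3.7179 m


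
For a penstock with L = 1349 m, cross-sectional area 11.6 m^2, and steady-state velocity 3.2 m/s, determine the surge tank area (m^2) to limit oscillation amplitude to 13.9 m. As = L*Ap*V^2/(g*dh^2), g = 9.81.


As = 1349 * 11.6 * 3.2^2 / (9.81 * 13.9^2) = 84.5418 m^2


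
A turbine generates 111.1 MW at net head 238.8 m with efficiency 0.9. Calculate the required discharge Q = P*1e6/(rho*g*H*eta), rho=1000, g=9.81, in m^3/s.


Q = 111.1 * 1e6 / (1000 * 9.81 * 238.8 * 0.9) = 52.6949 m^3/s


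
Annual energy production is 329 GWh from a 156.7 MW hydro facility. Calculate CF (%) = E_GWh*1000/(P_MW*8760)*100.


CF = 329 * 1000 / (156.7 * 8760) * 100 = 23.9675 %


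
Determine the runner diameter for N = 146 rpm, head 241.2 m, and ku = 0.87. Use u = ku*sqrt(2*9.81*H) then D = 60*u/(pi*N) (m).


u = 0.87 * sqrt(2*9.81*241.2) = 59.8491 m/s
D = 60 * 59.8491 / (pi * 146) = 7.8290 m


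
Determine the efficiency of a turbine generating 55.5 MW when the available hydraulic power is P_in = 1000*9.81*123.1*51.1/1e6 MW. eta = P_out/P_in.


P_in = 1000 * 9.81 * 123.1 * 51.1 / 1e6 = 61.7089 MW
eta = 55.5 / 61.7089 = 0.8994


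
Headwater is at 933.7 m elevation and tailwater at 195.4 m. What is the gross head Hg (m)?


Hg = 933.7 - 195.4 = 738.3000 m


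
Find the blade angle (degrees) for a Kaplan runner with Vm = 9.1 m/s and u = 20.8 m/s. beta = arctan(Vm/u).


beta = arctan(9.1 / 20.8) = 23.6294 degrees


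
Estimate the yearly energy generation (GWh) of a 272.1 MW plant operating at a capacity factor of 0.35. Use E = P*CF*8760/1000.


E = 272.1 * 0.35 * 8760 / 1000 = 834.2586 GWh


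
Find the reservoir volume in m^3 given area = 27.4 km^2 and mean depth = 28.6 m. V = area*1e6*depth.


V = 27.4 * 1e6 * 28.6 = 7.8364e+08 m^3


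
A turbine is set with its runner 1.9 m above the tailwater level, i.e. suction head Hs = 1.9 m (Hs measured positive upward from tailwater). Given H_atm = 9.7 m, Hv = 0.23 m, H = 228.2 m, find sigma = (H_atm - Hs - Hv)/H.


sigma = (9.7 - 1.9 - 0.23) / 228.2 = 0.0332


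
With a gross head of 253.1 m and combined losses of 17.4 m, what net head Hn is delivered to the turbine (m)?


Hn = 253.1 - 17.4 = 235.7000 m


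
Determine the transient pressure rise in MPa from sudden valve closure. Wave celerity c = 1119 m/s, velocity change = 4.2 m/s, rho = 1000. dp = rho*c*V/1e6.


dp = 1000 * 1119 * 4.2 / 1e6 = 4.6998 MPa


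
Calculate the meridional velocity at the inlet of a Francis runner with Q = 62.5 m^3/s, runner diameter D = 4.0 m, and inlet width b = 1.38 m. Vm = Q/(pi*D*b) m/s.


Vm = 62.5 / (pi * 4.0 * 1.38) = 3.6041 m/s


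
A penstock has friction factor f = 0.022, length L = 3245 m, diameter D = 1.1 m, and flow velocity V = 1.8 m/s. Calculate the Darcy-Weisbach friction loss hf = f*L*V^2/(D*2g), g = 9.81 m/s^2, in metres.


hf = 0.022 * 3245 * 1.8^2 / (1.1 * 2 * 9.81) = 10.7174 m


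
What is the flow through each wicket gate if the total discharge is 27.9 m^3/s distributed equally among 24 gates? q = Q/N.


q = 27.9 / 24 = 1.1625 m^3/s


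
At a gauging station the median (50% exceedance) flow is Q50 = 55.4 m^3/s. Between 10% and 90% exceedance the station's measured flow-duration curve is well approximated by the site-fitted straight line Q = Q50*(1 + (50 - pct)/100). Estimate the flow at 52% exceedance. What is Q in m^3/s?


Q = 55.4 * (1 + (50 - 52)/100) = 54.2920 m^3/s


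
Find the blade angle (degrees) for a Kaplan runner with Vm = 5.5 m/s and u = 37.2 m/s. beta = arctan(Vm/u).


beta = arctan(5.5 / 37.2) = 8.4102 degrees


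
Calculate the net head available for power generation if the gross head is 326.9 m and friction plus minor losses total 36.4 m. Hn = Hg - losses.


Hn = 326.9 - 36.4 = 290.5000 m


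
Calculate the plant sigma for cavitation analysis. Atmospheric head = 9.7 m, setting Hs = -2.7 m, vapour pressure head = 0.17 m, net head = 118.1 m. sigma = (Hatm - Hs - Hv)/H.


sigma = (9.7 - (-2.7) - 0.17) / 118.1 = 0.1036


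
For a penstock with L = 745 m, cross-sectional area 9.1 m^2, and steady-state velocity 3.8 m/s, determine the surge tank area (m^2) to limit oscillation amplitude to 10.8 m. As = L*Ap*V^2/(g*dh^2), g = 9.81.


As = 745 * 9.1 * 3.8^2 / (9.81 * 10.8^2) = 85.5556 m^2


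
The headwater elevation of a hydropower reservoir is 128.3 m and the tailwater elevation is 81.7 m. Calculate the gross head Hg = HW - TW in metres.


Hg = 128.3 - 81.7 = 46.6000 m


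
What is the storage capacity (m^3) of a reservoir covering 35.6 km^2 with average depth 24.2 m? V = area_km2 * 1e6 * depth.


V = 35.6 * 1e6 * 24.2 = 8.6152e+08 m^3


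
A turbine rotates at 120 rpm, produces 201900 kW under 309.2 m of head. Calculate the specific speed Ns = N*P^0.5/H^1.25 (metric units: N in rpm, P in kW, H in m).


Ns = 120 * 201900^0.5 / 309.2^1.25 = 41.5863


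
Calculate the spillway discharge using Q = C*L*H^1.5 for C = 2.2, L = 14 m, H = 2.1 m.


Q = 2.2 * 14 * 2.1^1.5 = 93.7302 m^3/s


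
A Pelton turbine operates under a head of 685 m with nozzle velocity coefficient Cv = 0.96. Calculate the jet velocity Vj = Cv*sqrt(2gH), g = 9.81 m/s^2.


Vj = 0.96 * sqrt(2*9.81*685) = 111.2925 m/s


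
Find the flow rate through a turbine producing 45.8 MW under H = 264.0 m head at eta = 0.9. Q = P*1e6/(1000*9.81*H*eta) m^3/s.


Q = 45.8 * 1e6 / (1000 * 9.81 * 264.0 * 0.9) = 19.6494 m^3/s


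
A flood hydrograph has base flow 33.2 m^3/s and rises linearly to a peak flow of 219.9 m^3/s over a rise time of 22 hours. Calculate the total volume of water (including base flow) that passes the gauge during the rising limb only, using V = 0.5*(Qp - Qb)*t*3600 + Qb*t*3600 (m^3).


V = 0.5*(219.9 - 33.2)*22*3600 + 33.2*22*3600 = 1.0023e+07 m^3


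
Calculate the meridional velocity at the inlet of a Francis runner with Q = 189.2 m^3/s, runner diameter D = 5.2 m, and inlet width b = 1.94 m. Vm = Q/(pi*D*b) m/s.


Vm = 189.2 / (pi * 5.2 * 1.94) = 5.9699 m/s


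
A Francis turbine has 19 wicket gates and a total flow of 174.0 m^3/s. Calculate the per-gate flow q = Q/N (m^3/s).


q = 174.0 / 19 = 9.1579 m^3/s


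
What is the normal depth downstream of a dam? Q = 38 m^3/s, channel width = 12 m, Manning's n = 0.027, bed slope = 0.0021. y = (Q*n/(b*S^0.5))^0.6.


y = (38 * 0.027 / (12 * 0.0021^0.5))^0.6 = 1.4538 m


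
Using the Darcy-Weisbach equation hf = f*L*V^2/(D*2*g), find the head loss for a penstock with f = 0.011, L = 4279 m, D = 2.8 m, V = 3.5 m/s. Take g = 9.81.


hf = 0.011 * 4279 * 3.5^2 / (2.8 * 2 * 9.81) = 10.4958 m


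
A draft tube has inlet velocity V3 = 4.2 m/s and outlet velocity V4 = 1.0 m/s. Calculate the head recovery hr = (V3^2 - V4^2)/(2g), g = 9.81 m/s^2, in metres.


hr = (4.2^2 - 1.0^2) / (2*9.81) = 0.8481 m


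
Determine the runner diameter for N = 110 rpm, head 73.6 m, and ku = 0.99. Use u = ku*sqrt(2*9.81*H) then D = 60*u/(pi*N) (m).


u = 0.99 * sqrt(2*9.81*73.6) = 37.6204 m/s
D = 60 * 37.6204 / (pi * 110) = 6.5318 m


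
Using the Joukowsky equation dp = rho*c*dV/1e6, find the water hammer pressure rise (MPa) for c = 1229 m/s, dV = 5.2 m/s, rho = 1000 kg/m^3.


dp = 1000 * 1229 * 5.2 / 1e6 = 6.3908 MPa


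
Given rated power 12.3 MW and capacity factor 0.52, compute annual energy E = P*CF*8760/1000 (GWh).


E = 12.3 * 0.52 * 8760 / 1000 = 56.0290 GWh


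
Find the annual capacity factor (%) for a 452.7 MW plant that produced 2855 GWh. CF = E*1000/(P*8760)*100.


CF = 2855 * 1000 / (452.7 * 8760) * 100 = 71.9932 %


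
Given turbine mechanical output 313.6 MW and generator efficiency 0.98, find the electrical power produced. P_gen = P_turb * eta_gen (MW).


P_gen = 313.6 * 0.98 = 307.3280 MW
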